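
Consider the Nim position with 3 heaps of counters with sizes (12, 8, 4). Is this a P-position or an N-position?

Nim-sum: 12 ⊕ 8 ⊕ 4 = 0.
The nim-sum is 0, so this is a P-position: the player to move is in a losing position under optimal play.

P-position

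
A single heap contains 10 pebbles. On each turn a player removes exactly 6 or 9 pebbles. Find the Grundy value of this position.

1

Grundy values for subtraction set {6, 9}:
g(0) = mex{} = 0
g(1) = mex{} = 0
g(2) = mex{} = 0
g(3) = mex{} = 0
g(4) = mex{} = 0
g(5) = mex{} = 0
g(6) = mex{0} = 1
g(7) = mex{0} = 1
g(8) = mex{0} = 1
g(9) = mex{0} = 1
g(10) = mex{0} = 1
So g(10) = 1.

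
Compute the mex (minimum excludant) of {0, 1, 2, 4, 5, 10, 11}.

The values 0, 1, 2 are all present; 3 is the first non-negative integer missing from the set.

3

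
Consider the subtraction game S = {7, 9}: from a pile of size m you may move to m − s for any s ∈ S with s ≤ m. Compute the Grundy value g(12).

1

Build the Grundy sequence with g(k) = mex{g(k−s) : s ∈ {7, 9}, s ≤ k}:
g(0) = mex{} = 0
g(1) = mex{} = 0
g(2) = mex{} = 0
g(3) = mex{} = 0
g(4) = mex{} = 0
g(5) = mex{} = 0
g(6) = mex{} = 0
g(7) = mex{0} = 1
g(8) = mex{0} = 1
g(9) = mex{0} = 1
g(10) = mex{0} = 1
g(11) = mex{0} = 1
g(12) = mex{0} = 1
So g(12) = 1.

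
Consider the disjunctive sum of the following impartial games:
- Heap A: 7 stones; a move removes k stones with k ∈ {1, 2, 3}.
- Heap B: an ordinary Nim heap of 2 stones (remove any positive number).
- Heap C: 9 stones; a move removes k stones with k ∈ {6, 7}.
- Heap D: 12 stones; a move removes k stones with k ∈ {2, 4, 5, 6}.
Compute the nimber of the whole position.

2

For heap A, compute g(0), g(1), … with moves {1, 2, 3}:
g(0) = mex{} = 0
g(1) = mex{0} = 1
g(2) = mex{0,1} = 2
g(3) = mex{0,1,2} = 3
g(4) = mex{1,2,3} = 0
g(5) = mex{0,2,3} = 1
g(6) = mex{0,1,3} = 2
g(7) = mex{0,1,2} = 3
So g(7) = 3.
Heap B is a plain Nim heap of size 2, so its Grundy value is 2.
Grundy values for heap C (subtraction set {6, 7}):
k:     0  1  2  3  4  5  6  7  8  9
g(k):  0  0  0  0  0  0  1  1  1  1
So g(9) = 1.
For heap D, compute g(0), g(1), … with moves {2, 4, 5, 6}:
g(0) = mex{} = 0
g(1) = mex{} = 0
g(2) = mex{0} = 1
g(3) = mex{0} = 1
g(4) = mex{0,1} = 2
g(5) = mex{0,1} = 2
g(6) = mex{0,1,2} = 3
g(7) = mex{0,1,2} = 3
g(8) = mex{1,2,3} = 0
g(9) = mex{1,2,3} = 0
g(10) = mex{0,2,3} = 1
g(11) = mex{0,2,3} = 1
g(12) = mex{0,1,3} = 2
So g(12) = 2.
By the Sprague-Grundy theorem, the Grundy value of a sum of independent games is the XOR of the component values.
Combined value = 3 XOR 2 XOR 1 XOR 2 = 2.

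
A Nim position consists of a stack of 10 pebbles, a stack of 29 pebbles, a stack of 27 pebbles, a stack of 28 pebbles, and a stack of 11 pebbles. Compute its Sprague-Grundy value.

27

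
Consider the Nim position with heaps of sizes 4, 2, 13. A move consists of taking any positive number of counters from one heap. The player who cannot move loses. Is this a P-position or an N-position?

Bitwise XOR of the heap sizes:
  0100  (4)
  0010  (2)
  1101  (13)
  ----
  1011  (11)
The nim-sum is 11 ≠ 0, so this is an N-position: the player to move can win.

N-position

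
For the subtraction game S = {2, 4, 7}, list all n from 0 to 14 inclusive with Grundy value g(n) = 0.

0, 1, 6, 9, 12

Compute g(0), g(1), … for moves {2, 4, 7}:
g(0) = mex{} = 0
g(1) = mex{} = 0
g(2) = mex{0} = 1
g(3) = mex{0} = 1
g(4) = mex{0,1} = 2
g(5) = mex{0,1} = 2
g(6) = mex{1,2} = 0
g(7) = mex{0,1,2} = 3
g(8) = mex{0,2} = 1
g(9) = mex{1,2,3} = 0
g(10) = mex{0,1} = 2
g(11) = mex{0,2,3} = 1
g(12) = mex{1,2} = 0
g(13) = mex{0,1} = 2
g(14) = mex{0,2,3} = 1
The P-positions (g = 0) in 0..14 are 0, 1, 6, 9, 12.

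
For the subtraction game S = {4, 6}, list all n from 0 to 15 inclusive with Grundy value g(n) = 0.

Compute g(0), g(1), … for moves {4, 6}:
k:     0  1  2  3  4  5  6  7  8  9 10 11 12 13 14 15
g(k):  0  0  0  0  1  1  1  1  2  2  0  0  0  0  1  1
The P-positions (g = 0) in 0..15 are 0, 1, 2, 3, 10, 11, 12, 13.

0, 1, 2, 3, 10, 11, 12, 13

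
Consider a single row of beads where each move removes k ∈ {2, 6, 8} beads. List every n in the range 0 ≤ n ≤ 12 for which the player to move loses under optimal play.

0, 1, 4, 5

Grundy values for subtraction set {2, 6, 8}:
k:     0  1  2  3  4  5  6  7  8  9 10 11 12
g(k):  0  0  1  1  0  0  1  1  2  2  3  3  2
The P-positions (g = 0) in 0..12 are 0, 1, 4, 5.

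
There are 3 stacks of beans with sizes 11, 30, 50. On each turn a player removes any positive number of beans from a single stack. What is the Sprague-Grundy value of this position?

Write each in binary and XOR column by column:
  001011  (11)
  011110  (30)
  110010  (50)
  ------
  100111  (39)

39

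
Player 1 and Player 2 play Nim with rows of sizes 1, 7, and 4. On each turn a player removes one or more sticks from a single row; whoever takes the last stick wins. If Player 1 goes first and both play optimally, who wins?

Player 1 wins

Compute the nim-sum pairwise:
1 ^ 7 = 6
6 ^ 4 = 2
The nim-sum is 2 ≠ 0, so this is an N-position: the player to move can win; Player 1 has a winning move.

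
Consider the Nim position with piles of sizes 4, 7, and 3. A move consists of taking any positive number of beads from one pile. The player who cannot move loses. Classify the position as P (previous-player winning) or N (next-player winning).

P-position

Nim-sum: 4 ⊕ 7 ⊕ 3 = 0.
The nim-sum is 0, so this is a P-position: the player to move is in a losing position under optimal play.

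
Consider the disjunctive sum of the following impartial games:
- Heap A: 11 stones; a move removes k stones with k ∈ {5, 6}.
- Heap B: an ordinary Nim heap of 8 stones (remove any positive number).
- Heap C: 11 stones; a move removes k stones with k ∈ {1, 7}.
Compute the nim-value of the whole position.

9

Build the Grundy sequence for heap A with g(k) = mex{g(k−s) : s ∈ {5, 6}, s ≤ k}:
k:     0  1  2  3  4  5  6  7  8  9 10 11
g(k):  0  0  0  0  0  1  1  1  1  1  2  0
So g(11) = 0.
Heap B is a plain Nim heap of size 8, so its Grundy value is 8.
Build the Grundy sequence for heap C with g(k) = mex{g(k−s) : s ∈ {1, 7}, s ≤ k}:
k:     0  1  2  3  4  5  6  7  8  9 10 11
g(k):  0  1  0  1  0  1  0  1  0  1  0  1
So g(11) = 1.
By the Sprague-Grundy theorem, the Grundy value of a sum of independent games is the XOR of the component values.
Combined value = 0 ⊕ 8 ⊕ 1 = 9.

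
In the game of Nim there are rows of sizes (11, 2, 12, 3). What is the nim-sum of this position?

Nim-sum: 11 XOR 2 XOR 12 XOR 3 = 6.

6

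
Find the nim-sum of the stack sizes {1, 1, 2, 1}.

3

Compute the nim-sum pairwise:
1 XOR 1 = 0
0 XOR 2 = 2
2 XOR 1 = 3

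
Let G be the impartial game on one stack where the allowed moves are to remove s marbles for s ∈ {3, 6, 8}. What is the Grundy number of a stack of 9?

Build the Grundy sequence with g(k) = mex{g(k−s) : s ∈ {3, 6, 8}, s ≤ k}:
g(0) = mex{} = 0
g(1) = mex{} = 0
g(2) = mex{} = 0
g(3) = mex{0} = 1
g(4) = mex{0} = 1
g(5) = mex{0} = 1
g(6) = mex{0,1} = 2
g(7) = mex{0,1} = 2
g(8) = mex{0,1} = 2
g(9) = mex{0,1,2} = 3
So g(9) = 3.

3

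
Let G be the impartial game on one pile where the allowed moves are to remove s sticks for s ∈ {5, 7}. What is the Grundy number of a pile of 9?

Compute g(0), g(1), … for moves {5, 7}:
g(0) = mex{} = 0
g(1) = mex{} = 0
g(2) = mex{} = 0
g(3) = mex{} = 0
g(4) = mex{} = 0
g(5) = mex{0} = 1
g(6) = mex{0} = 1
g(7) = mex{0} = 1
g(8) = mex{0} = 1
g(9) = mex{0} = 1
So g(9) = 1.

1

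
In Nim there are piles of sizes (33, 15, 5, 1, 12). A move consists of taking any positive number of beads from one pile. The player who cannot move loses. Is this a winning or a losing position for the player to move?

Nim-sum: 33 ^ 15 ^ 5 ^ 1 ^ 12 = 38.
The nim-sum is 38 ≠ 0, so this is an N-position: the player to move can win.

Winning position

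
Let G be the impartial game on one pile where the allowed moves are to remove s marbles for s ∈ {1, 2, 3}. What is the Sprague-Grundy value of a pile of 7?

Grundy values for subtraction set {1, 2, 3}:
k:     0  1  2  3  4  5  6  7
g(k):  0  1  2  3  0  1  2  3
So g(7) = 3.

3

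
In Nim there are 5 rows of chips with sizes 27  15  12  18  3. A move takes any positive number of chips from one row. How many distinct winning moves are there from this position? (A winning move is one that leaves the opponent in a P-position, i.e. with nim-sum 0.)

3

In binary:
  11011  (27)
  01111  (15)
  01100  (12)
  10010  (18)
  00011  (3)
  -----
  01001  (9)
The overall nim-sum is X = 9. A row of size p has a winning move iff p XOR X < p (reduce it to p XOR X).
  27: 27 XOR 9 = 18 < 27 — winning move (to 18).
  15: 15 XOR 9 = 6 < 15 — winning move (to 6).
  12: 12 XOR 9 = 5 < 12 — winning move (to 5).
  18: 18 XOR 9 = 27 ≥ 18 — no move.
  3: 3 XOR 9 = 10 ≥ 3 — no move.
That gives 3 winning moves.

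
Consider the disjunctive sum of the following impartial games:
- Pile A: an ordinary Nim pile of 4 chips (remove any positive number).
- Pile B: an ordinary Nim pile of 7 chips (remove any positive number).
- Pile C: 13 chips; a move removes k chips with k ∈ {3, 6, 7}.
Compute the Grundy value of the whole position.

2

Pile A is a plain Nim pile of size 4, so its Grundy value is 4.
Pile B is a plain Nim pile of size 7, so its Grundy value is 7.
Grundy values for pile C (subtraction set {3, 6, 7}):
g(0) = mex{} = 0
g(1) = mex{} = 0
g(2) = mex{} = 0
g(3) = mex{0} = 1
g(4) = mex{0} = 1
g(5) = mex{0} = 1
g(6) = mex{0,1} = 2
g(7) = mex{0,1} = 2
g(8) = mex{0,1} = 2
g(9) = mex{0,1,2} = 3
g(10) = mex{1,2} = 0
g(11) = mex{1,2} = 0
g(12) = mex{1,2,3} = 0
g(13) = mex{0,2} = 1
So g(13) = 1.
The value of a disjunctive sum is the nim-sum of the parts.
Combined value = 4 XOR 7 XOR 1 = 2.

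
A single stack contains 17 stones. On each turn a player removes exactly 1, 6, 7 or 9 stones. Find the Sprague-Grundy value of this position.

Compute g(0), g(1), … for moves {1, 6, 7, 9}:
k:     0  1  2  3  4  5  6  7  8  9 10 11 12 13 14 15 16 17
g(k):  0  1  0  1  0  1  2  3  2  3  2  3  0  1  0  1  0  1
So g(17) = 1.

1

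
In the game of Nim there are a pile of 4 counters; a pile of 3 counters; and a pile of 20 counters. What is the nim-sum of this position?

19

Compute the nim-sum pairwise:
4 XOR 3 = 7
7 XOR 20 = 19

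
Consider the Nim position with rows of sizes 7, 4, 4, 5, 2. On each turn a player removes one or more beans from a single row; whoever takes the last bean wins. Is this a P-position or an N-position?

P-position

Nim-sum: 7 XOR 4 XOR 4 XOR 5 XOR 2 = 0.
The nim-sum is 0, so this is a P-position: the player to move is in a losing position under optimal play.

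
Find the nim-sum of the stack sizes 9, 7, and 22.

24

Bitwise XOR of the heap sizes:
  01001  (9)
  00111  (7)
  10110  (22)
  -----
  11000  (24)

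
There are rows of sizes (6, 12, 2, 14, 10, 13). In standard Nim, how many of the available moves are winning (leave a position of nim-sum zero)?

Compute the nim-sum pairwise:
6 XOR 12 = 10
10 XOR 2 = 8
8 XOR 14 = 6
6 XOR 10 = 12
12 XOR 13 = 1
The overall nim-sum is X = 1. A row of size p has a winning move iff p XOR X < p (reduce it to p XOR X).
  6: 6 XOR 1 = 7 ≥ 6 — no move.
  12: 12 XOR 1 = 13 ≥ 12 — no move.
  2: 2 XOR 1 = 3 ≥ 2 — no move.
  14: 14 XOR 1 = 15 ≥ 14 — no move.
  10: 10 XOR 1 = 11 ≥ 10 — no move.
  13: 13 XOR 1 = 12 < 13 — winning move (to 12).
That gives 1 winning move.

1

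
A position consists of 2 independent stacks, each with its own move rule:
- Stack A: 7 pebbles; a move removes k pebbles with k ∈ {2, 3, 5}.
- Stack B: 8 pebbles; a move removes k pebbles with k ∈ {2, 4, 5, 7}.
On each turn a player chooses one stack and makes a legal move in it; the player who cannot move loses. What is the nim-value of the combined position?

Grundy values for stack A (subtraction set {2, 3, 5}):
k:     0  1  2  3  4  5  6  7
g(k):  0  0  1  1  2  2  3  0
So g(7) = 0.
For stack B, compute g(0), g(1), … with moves {2, 4, 5, 7}:
k:     0  1  2  3  4  5  6  7  8
g(k):  0  0  1  1  2  2  3  3  4
So g(8) = 4.
The value of a disjunctive sum is the nim-sum of the parts.
Combined value = 0 ⊕ 4 = 4.

4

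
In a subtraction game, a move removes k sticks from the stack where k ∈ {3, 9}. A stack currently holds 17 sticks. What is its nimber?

Build the Grundy sequence with g(k) = mex{g(k−s) : s ∈ {3, 9}, s ≤ k}:
k:     0  1  2  3  4  5  6  7  8  9 10 11 12 13 14 15 16 17
g(k):  0  0  0  1  1  1  0  0  0  1  1  1  0  0  0  1  1  1
So g(17) = 1.

1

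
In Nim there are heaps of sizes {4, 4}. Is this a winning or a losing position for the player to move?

Compute the nim-sum pairwise:
4 XOR 4 = 0
The nim-sum is 0, so this is a P-position: the player to move is in a losing position under optimal play.

Losing position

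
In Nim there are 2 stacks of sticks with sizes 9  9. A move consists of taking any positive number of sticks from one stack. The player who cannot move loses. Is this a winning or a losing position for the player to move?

Losing position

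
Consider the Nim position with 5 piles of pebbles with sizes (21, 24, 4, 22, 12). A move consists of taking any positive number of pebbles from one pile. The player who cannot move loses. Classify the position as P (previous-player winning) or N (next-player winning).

Bitwise XOR of the heap sizes:
  10101  (21)
  11000  (24)
  00100  (4)
  10110  (22)
  01100  (12)
  -----
  10011  (19)
The nim-sum is 19 ≠ 0, so this is an N-position: the player to move can win.

N-position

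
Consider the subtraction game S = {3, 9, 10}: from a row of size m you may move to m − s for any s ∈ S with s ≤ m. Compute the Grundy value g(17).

1

Compute g(0), g(1), … for moves {3, 9, 10}:
k:     0  1  2  3  4  5  6  7  8  9 10 11 12 13 14 15 16 17
g(k):  0  0  0  1  1  1  0  0  0  1  1  1  2  0  0  3  1  1
So g(17) = 1.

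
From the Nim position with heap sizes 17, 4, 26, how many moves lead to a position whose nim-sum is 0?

1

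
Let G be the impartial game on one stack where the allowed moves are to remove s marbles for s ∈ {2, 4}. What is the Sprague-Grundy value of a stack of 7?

0

Build the Grundy sequence with g(k) = mex{g(k−s) : s ∈ {2, 4}, s ≤ k}:
g(0) = mex{} = 0
g(1) = mex{} = 0
g(2) = mex{0} = 1
g(3) = mex{0} = 1
g(4) = mex{0,1} = 2
g(5) = mex{0,1} = 2
g(6) = mex{1,2} = 0
g(7) = mex{1,2} = 0
So g(7) = 0.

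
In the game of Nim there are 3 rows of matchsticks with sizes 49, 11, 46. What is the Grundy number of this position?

20

Nim-sum: 49 ⊕ 11 ⊕ 46 = 20.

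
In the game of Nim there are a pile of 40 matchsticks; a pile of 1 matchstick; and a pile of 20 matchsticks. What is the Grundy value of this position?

Compute the nim-sum pairwise:
40 XOR 1 = 41
41 XOR 20 = 61

61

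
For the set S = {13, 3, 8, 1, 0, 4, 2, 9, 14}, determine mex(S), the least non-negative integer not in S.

5

The values 0, 1, 2, 3, 4 are all present; 5 is the first non-negative integer missing from the set.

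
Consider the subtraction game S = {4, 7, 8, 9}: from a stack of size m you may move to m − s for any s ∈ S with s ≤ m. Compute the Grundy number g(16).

0

Compute g(0), g(1), … for moves {4, 7, 8, 9}:
k:     0  1  2  3  4  5  6  7  8  9 10 11 12 13 14 15 16
g(k):  0  0  0  0  1  1  1  1  2  2  2  2  3  0  0  0  0
So g(16) = 0.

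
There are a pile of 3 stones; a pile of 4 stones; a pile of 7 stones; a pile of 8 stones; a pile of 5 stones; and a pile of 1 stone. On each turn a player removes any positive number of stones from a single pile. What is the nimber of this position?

12

Write each in binary and XOR column by column:
  0011  (3)
  0100  (4)
  0111  (7)
  1000  (8)
  0101  (5)
  0001  (1)
  ----
  1100  (12)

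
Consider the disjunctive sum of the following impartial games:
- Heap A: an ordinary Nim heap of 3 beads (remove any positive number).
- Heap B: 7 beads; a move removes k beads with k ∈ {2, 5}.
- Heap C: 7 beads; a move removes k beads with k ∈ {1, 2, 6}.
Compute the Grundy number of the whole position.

3

Heap A is a plain Nim heap of size 3, so its Grundy value is 3.
Grundy values for heap B (subtraction set {2, 5}):
k:     0  1  2  3  4  5  6  7
g(k):  0  0  1  1  0  2  1  0
So g(7) = 0.
Build the Grundy sequence for heap C with g(k) = mex{g(k−s) : s ∈ {1, 2, 6}, s ≤ k}:
g(0) = mex{} = 0
g(1) = mex{0} = 1
g(2) = mex{0,1} = 2
g(3) = mex{1,2} = 0
g(4) = mex{0,2} = 1
g(5) = mex{0,1} = 2
g(6) = mex{0,1,2} = 3
g(7) = mex{1,2,3} = 0
So g(7) = 0.
The value of a disjunctive sum is the nim-sum of the parts.
Combined value = 3 ⊕ 0 ⊕ 0 = 3.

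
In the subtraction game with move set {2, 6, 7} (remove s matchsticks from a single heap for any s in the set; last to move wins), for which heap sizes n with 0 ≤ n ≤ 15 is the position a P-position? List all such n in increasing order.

0, 1, 4, 5, 9, 13, 14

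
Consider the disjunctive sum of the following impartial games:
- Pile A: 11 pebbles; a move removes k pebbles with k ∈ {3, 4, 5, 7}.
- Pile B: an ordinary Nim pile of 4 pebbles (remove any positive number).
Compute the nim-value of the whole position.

4

Build the Grundy sequence for pile A with g(k) = mex{g(k−s) : s ∈ {3, 4, 5, 7}, s ≤ k}:
g(0) = mex{} = 0
g(1) = mex{} = 0
g(2) = mex{} = 0
g(3) = mex{0} = 1
g(4) = mex{0} = 1
g(5) = mex{0} = 1
g(6) = mex{0,1} = 2
g(7) = mex{0,1} = 2
g(8) = mex{0,1} = 2
g(9) = mex{0,1,2} = 3
g(10) = mex{1,2} = 0
g(11) = mex{1,2} = 0
So g(11) = 0.
Pile B is a plain Nim pile of size 4, so its Grundy value is 4.
By the Sprague-Grundy theorem, the Grundy value of a sum of independent games is the XOR of the component values.
Combined value = 0 ⊕ 4 = 4.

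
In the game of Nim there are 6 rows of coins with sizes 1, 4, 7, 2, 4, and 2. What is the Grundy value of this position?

Nim-sum: 1 XOR 4 XOR 7 XOR 2 XOR 4 XOR 2 = 6.

6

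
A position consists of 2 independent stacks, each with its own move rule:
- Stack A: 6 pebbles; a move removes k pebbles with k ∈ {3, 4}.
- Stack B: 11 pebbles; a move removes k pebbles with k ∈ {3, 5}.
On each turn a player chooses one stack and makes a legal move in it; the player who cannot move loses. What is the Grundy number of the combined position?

3

Build the Grundy sequence for stack A with g(k) = mex{g(k−s) : s ∈ {3, 4}, s ≤ k}:
g(0) = mex{} = 0
g(1) = mex{} = 0
g(2) = mex{} = 0
g(3) = mex{0} = 1
g(4) = mex{0} = 1
g(5) = mex{0} = 1
g(6) = mex{0,1} = 2
So g(6) = 2.
Grundy values for stack B (subtraction set {3, 5}):
g(0) = mex{} = 0
g(1) = mex{} = 0
g(2) = mex{} = 0
g(3) = mex{0} = 1
g(4) = mex{0} = 1
g(5) = mex{0} = 1
g(6) = mex{0,1} = 2
g(7) = mex{0,1} = 2
g(8) = mex{1} = 0
g(9) = mex{1,2} = 0
g(10) = mex{1,2} = 0
g(11) = mex{0,2} = 1
So g(11) = 1.
The value of a disjunctive sum is the nim-sum of the parts.
Combined value = 2 ⊕ 1 = 3.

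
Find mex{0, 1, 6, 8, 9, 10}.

2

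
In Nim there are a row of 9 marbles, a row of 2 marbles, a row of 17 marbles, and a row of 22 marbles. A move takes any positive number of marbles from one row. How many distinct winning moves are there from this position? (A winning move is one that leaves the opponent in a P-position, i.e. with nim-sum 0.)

Compute the nim-sum pairwise:
9 ^ 2 = 11
11 ^ 17 = 26
26 ^ 22 = 12
The overall nim-sum is X = 12. A row of size p has a winning move iff p XOR X < p (reduce it to p XOR X).
  9: 9 XOR 12 = 5 < 9 — winning move (to 5).
  2: 2 XOR 12 = 14 ≥ 2 — no move.
  17: 17 XOR 12 = 29 ≥ 17 — no move.
  22: 22 XOR 12 = 26 ≥ 22 — no move.
That gives 1 winning move.

1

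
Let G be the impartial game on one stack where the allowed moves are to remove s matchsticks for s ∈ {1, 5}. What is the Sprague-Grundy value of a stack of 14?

Build the Grundy sequence with g(k) = mex{g(k−s) : s ∈ {1, 5}, s ≤ k}:
g(0) = mex{} = 0
g(1) = mex{0} = 1
g(2) = mex{1} = 0
g(3) = mex{0} = 1
g(4) = mex{1} = 0
g(5) = mex{0} = 1
g(6) = mex{1} = 0
g(7) = mex{0} = 1
g(8) = mex{1} = 0
g(9) = mex{0} = 1
g(10) = mex{1} = 0
g(11) = mex{0} = 1
g(12) = mex{1} = 0
g(13) = mex{0} = 1
g(14) = mex{1} = 0
So g(14) = 0.

0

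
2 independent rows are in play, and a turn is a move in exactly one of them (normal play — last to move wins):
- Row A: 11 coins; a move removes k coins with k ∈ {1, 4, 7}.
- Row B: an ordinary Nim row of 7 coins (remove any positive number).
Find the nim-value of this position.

6

Grundy values for row A (subtraction set {1, 4, 7}):
g(0) = mex{} = 0
g(1) = mex{0} = 1
g(2) = mex{1} = 0
g(3) = mex{0} = 1
g(4) = mex{0,1} = 2
g(5) = mex{1,2} = 0
g(6) = mex{0} = 1
g(7) = mex{0,1} = 2
g(8) = mex{1,2} = 0
g(9) = mex{0} = 1
g(10) = mex{1} = 0
g(11) = mex{0,2} = 1
So g(11) = 1.
Row B is a plain Nim row of size 7, so its Grundy value is 7.
The value of a disjunctive sum is the nim-sum of the parts.
Combined value = 1 ⊕ 7 = 6.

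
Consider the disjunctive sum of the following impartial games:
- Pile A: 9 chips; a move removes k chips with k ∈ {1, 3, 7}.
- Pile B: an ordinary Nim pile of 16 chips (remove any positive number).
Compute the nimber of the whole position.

17

Grundy values for pile A (subtraction set {1, 3, 7}):
g(0) = mex{} = 0
g(1) = mex{0} = 1
g(2) = mex{1} = 0
g(3) = mex{0} = 1
g(4) = mex{1} = 0
g(5) = mex{0} = 1
g(6) = mex{1} = 0
g(7) = mex{0} = 1
g(8) = mex{1} = 0
g(9) = mex{0} = 1
So g(9) = 1.
Pile B is a plain Nim pile of size 16, so its Grundy value is 16.
The value of a disjunctive sum is the nim-sum of the parts.
Combined value = 1 XOR 16 = 17.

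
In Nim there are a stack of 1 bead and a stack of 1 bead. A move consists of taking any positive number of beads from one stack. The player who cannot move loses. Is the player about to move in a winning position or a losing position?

Nim-sum: 1 ^ 1 = 0.
The nim-sum is 0, so this is a P-position: the player to move is in a losing position under optimal play.

Losing position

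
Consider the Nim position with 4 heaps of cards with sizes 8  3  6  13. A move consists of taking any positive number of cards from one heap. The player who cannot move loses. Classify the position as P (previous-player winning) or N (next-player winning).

P-position

Bitwise XOR of the heap sizes:
  1000  (8)
  0011  (3)
  0110  (6)
  1101  (13)
  ----
  0000  (0)
The nim-sum is 0, so this is a P-position: the player to move is in a losing position under optimal play.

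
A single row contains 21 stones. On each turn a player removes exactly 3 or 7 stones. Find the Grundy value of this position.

0

Grundy values for subtraction set {3, 7}:
k:     0  1  2  3  4  5  6  7  8  9 10 11 12 13 14 15 16 17 18 19 20 21
g(k):  0  0  0  1  1  1  0  2  2  1  0  0  0  1  1  1  0  2  2  1  0  0
So g(21) = 0.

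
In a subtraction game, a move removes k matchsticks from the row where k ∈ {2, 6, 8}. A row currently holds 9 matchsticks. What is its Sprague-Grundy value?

2

Grundy values for subtraction set {2, 6, 8}:
g(0) = mex{} = 0
g(1) = mex{} = 0
g(2) = mex{0} = 1
g(3) = mex{0} = 1
g(4) = mex{1} = 0
g(5) = mex{1} = 0
g(6) = mex{0} = 1
g(7) = mex{0} = 1
g(8) = mex{0,1} = 2
g(9) = mex{0,1} = 2
So g(9) = 2.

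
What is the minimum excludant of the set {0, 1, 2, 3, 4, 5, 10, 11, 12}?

The values 0, 1, 2, 3, 4, 5 are all present; 6 is the first non-negative integer missing from the set.

6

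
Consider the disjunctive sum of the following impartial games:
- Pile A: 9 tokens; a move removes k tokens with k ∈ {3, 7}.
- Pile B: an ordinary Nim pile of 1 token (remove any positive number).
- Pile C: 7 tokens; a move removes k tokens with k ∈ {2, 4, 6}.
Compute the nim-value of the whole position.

For pile A, compute g(0), g(1), … with moves {3, 7}:
g(0) = mex{} = 0
g(1) = mex{} = 0
g(2) = mex{} = 0
g(3) = mex{0} = 1
g(4) = mex{0} = 1
g(5) = mex{0} = 1
g(6) = mex{1} = 0
g(7) = mex{0,1} = 2
g(8) = mex{0,1} = 2
g(9) = mex{0} = 1
So g(9) = 1.
Pile B is a plain Nim pile of size 1, so its Grundy value is 1.
Build the Grundy sequence for pile C with g(k) = mex{g(k−s) : s ∈ {2, 4, 6}, s ≤ k}:
g(0) = mex{} = 0
g(1) = mex{} = 0
g(2) = mex{0} = 1
g(3) = mex{0} = 1
g(4) = mex{0,1} = 2
g(5) = mex{0,1} = 2
g(6) = mex{0,1,2} = 3
g(7) = mex{0,1,2} = 3
So g(7) = 3.
The value of a disjunctive sum is the nim-sum of the parts.
Combined value = 1 ⊕ 1 ⊕ 3 = 3.

3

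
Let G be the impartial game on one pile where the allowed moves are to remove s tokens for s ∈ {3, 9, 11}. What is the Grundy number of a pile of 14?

Compute g(0), g(1), … for moves {3, 9, 11}:
k:     0  1  2  3  4  5  6  7  8  9 10 11 12 13 14
g(k):  0  0  0  1  1  1  0  0  0  1  1  1  2  2  0
So g(14) = 0.

0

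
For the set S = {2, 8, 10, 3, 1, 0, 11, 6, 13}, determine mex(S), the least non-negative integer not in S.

The values 0, 1, 2, 3 are all present; 4 is the first non-negative integer missing from the set.

4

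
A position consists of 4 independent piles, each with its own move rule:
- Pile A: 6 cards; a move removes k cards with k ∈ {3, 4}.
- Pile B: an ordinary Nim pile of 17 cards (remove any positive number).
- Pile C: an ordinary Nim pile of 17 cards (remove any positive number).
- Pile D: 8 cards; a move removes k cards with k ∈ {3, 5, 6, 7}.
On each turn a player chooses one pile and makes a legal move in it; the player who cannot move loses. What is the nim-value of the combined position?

0

Build the Grundy sequence for pile A with g(k) = mex{g(k−s) : s ∈ {3, 4}, s ≤ k}:
g(0) = mex{} = 0
g(1) = mex{} = 0
g(2) = mex{} = 0
g(3) = mex{0} = 1
g(4) = mex{0} = 1
g(5) = mex{0} = 1
g(6) = mex{0,1} = 2
So g(6) = 2.
Pile B is a plain Nim pile of size 17, so its Grundy value is 17.
Pile C is a plain Nim pile of size 17, so its Grundy value is 17.
Grundy values for pile D (subtraction set {3, 5, 6, 7}):
k:     0  1  2  3  4  5  6  7  8
g(k):  0  0  0  1  1  1  2  2  2
So g(8) = 2.
By the Sprague-Grundy theorem, the Grundy value of a sum of independent games is the XOR of the component values.
Combined value = 2 XOR 17 XOR 17 XOR 2 = 0.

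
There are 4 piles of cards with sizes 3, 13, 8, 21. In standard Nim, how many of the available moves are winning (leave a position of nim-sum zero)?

1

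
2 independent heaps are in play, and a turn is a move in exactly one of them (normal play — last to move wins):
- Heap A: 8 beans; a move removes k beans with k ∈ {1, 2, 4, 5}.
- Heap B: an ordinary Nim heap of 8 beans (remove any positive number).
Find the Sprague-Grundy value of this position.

10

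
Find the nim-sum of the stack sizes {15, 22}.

25

Nim-sum: 15 XOR 22 = 25.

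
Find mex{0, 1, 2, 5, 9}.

3

The values 0, 1, 2 are all present; 3 is the first non-negative integer missing from the set.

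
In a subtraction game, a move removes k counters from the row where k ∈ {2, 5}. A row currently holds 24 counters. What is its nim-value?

1

Build the Grundy sequence with g(k) = mex{g(k−s) : s ∈ {2, 5}, s ≤ k}:
k:     0  1  2  3  4  5  6  7  8  9 10 11 12 13 14 15 16 17 18 19 20 21 22 23 24
g(k):  0  0  1  1  0  2  1  0  0  1  1  0  2  1  0  0  1  1  0  2  1  0  0  1  1
So g(24) = 1.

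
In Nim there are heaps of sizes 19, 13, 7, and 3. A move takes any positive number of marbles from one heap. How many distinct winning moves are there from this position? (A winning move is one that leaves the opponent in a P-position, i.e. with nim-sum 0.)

Compute the nim-sum pairwise:
19 XOR 13 = 30
30 XOR 7 = 25
25 XOR 3 = 26
The overall nim-sum is X = 26. A heap of size p has a winning move iff p XOR X < p (reduce it to p XOR X).
  19: 19 XOR 26 = 9 < 19 — winning move (to 9).
  13: 13 XOR 26 = 23 ≥ 13 — no move.
  7: 7 XOR 26 = 29 ≥ 7 — no move.
  3: 3 XOR 26 = 25 ≥ 3 — no move.
That gives 1 winning move.

1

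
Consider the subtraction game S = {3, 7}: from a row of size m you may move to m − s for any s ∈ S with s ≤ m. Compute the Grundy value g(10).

Grundy values for subtraction set {3, 7}:
k:     0  1  2  3  4  5  6  7  8  9 10
g(k):  0  0  0  1  1  1  0  2  2  1  0
So g(10) = 0.

0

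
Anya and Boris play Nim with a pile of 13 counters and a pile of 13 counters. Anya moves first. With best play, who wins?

Compute the nim-sum pairwise:
13 ^ 13 = 0
The nim-sum is 0, so this is a P-position: the player to move is in a losing position under optimal play; Anya is about to move from it and so loses — Boris wins.

Boris wins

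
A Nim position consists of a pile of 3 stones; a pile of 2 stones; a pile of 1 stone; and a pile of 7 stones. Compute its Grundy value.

7

Nim-sum: 3 ⊕ 2 ⊕ 1 ⊕ 7 = 7.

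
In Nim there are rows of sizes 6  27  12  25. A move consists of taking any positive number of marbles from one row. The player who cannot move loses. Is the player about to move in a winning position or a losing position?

Nim-sum: 6 XOR 27 XOR 12 XOR 25 = 8.
The nim-sum is 8 ≠ 0, so this is an N-position: the player to move can win.

Winning position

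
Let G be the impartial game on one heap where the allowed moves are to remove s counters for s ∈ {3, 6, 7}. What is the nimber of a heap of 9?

3

Build the Grundy sequence with g(k) = mex{g(k−s) : s ∈ {3, 6, 7}, s ≤ k}:
g(0) = mex{} = 0
g(1) = mex{} = 0
g(2) = mex{} = 0
g(3) = mex{0} = 1
g(4) = mex{0} = 1
g(5) = mex{0} = 1
g(6) = mex{0,1} = 2
g(7) = mex{0,1} = 2
g(8) = mex{0,1} = 2
g(9) = mex{0,1,2} = 3
So g(9) = 3.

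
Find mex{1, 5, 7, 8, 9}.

0

0 is not in the set, so the mex is 0.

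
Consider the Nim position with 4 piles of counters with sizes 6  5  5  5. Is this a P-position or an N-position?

N-position

In binary:
  110  (6)
  101  (5)
  101  (5)
  101  (5)
  ---
  011  (3)
The nim-sum is 3 ≠ 0, so this is an N-position: the player to move can win.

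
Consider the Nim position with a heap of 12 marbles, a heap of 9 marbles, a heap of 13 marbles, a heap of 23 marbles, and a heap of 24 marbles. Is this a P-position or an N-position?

N-position

Nim-sum: 12 ^ 9 ^ 13 ^ 23 ^ 24 = 7.
The nim-sum is 7 ≠ 0, so this is an N-position: the player to move can win.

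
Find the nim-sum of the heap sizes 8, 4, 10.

6

Compute the nim-sum pairwise:
8 XOR 4 = 12
12 XOR 10 = 6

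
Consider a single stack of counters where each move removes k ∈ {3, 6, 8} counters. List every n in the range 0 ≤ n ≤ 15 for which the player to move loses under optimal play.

0, 1, 2, 11, 12, 13

Grundy values for subtraction set {3, 6, 8}:
k:     0  1  2  3  4  5  6  7  8  9 10 11 12 13 14 15
g(k):  0  0  0  1  1  1  2  2  2  3  3  0  0  0  1  1
The P-positions (g = 0) in 0..15 are 0, 1, 2, 11, 12, 13.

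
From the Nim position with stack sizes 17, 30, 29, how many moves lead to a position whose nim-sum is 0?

3

Nim-sum: 17 ^ 30 ^ 29 = 18.
The overall nim-sum is X = 18. A stack of size p has a winning move iff p XOR X < p (reduce it to p XOR X).
  17: 17 XOR 18 = 3 < 17 — winning move (to 3).
  30: 30 XOR 18 = 12 < 30 — winning move (to 12).
  29: 29 XOR 18 = 15 < 29 — winning move (to 15).
That gives 3 winning moves.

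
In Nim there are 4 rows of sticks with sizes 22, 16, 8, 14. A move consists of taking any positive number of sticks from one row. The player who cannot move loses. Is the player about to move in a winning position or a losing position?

Losing position

Compute the nim-sum pairwise:
22 ^ 16 = 6
6 ^ 8 = 14
14 ^ 14 = 0
The nim-sum is 0, so this is a P-position: the player to move is in a losing position under optimal play.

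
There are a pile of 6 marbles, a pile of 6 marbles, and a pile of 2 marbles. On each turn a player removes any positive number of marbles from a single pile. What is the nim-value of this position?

In binary:
  110  (6)
  110  (6)
  010  (2)
  ---
  010  (2)

2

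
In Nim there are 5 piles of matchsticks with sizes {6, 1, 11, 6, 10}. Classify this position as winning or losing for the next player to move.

Losing position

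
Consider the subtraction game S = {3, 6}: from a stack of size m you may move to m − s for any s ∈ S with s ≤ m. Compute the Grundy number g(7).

2

Grundy values for subtraction set {3, 6}:
g(0) = mex{} = 0
g(1) = mex{} = 0
g(2) = mex{} = 0
g(3) = mex{0} = 1
g(4) = mex{0} = 1
g(5) = mex{0} = 1
g(6) = mex{0,1} = 2
g(7) = mex{0,1} = 2
So g(7) = 2.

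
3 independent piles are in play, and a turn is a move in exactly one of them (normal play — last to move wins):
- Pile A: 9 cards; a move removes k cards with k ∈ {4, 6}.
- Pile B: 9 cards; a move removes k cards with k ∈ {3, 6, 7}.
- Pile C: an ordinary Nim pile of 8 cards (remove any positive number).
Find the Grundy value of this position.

Grundy values for pile A (subtraction set {4, 6}):
k:     0  1  2  3  4  5  6  7  8  9
g(k):  0  0  0  0  1  1  1  1  2  2
So g(9) = 2.
Build the Grundy sequence for pile B with g(k) = mex{g(k−s) : s ∈ {3, 6, 7}, s ≤ k}:
g(0) = mex{} = 0
g(1) = mex{} = 0
g(2) = mex{} = 0
g(3) = mex{0} = 1
g(4) = mex{0} = 1
g(5) = mex{0} = 1
g(6) = mex{0,1} = 2
g(7) = mex{0,1} = 2
g(8) = mex{0,1} = 2
g(9) = mex{0,1,2} = 3
So g(9) = 3.
Pile C is a plain Nim pile of size 8, so its Grundy value is 8.
By the Sprague-Grundy theorem, the Grundy value of a sum of independent games is the XOR of the component values.
Combined value = 2 XOR 3 XOR 8 = 9.

9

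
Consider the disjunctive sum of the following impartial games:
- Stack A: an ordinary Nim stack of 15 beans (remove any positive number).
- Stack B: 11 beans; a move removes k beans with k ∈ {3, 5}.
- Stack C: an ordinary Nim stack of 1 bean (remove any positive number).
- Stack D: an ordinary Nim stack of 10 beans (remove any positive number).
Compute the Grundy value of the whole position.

5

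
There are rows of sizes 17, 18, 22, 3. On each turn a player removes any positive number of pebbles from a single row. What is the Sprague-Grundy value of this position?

22

Nim-sum: 17 ^ 18 ^ 22 ^ 3 = 22.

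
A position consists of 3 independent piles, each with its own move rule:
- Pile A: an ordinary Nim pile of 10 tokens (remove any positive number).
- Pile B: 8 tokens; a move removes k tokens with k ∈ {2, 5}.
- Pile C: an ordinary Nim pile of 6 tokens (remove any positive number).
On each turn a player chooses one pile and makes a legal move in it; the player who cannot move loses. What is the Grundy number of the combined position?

Pile A is a plain Nim pile of size 10, so its Grundy value is 10.
For pile B, compute g(0), g(1), … with moves {2, 5}:
g(0) = mex{} = 0
g(1) = mex{} = 0
g(2) = mex{0} = 1
g(3) = mex{0} = 1
g(4) = mex{1} = 0
g(5) = mex{0,1} = 2
g(6) = mex{0} = 1
g(7) = mex{1,2} = 0
g(8) = mex{1} = 0
So g(8) = 0.
Pile C is a plain Nim pile of size 6, so its Grundy value is 6.
The value of a disjunctive sum is the nim-sum of the parts.
Combined value = 10 ⊕ 0 ⊕ 6 = 12.

12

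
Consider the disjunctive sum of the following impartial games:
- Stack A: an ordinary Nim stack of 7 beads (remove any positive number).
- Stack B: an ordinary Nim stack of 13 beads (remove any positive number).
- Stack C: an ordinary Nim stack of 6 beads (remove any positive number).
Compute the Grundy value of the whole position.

12

Stack A is a plain Nim stack of size 7, so its Grundy value is 7.
Stack B is a plain Nim stack of size 13, so its Grundy value is 13.
Stack C is a plain Nim stack of size 6, so its Grundy value is 6.
The value of a disjunctive sum is the nim-sum of the parts.
Combined value = 7 XOR 13 XOR 6 = 12.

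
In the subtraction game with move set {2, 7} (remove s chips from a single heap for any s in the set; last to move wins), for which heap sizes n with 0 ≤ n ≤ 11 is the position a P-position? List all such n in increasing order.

0, 1, 4, 5, 9, 10

Compute g(0), g(1), … for moves {2, 7}:
g(0) = mex{} = 0
g(1) = mex{} = 0
g(2) = mex{0} = 1
g(3) = mex{0} = 1
g(4) = mex{1} = 0
g(5) = mex{1} = 0
g(6) = mex{0} = 1
g(7) = mex{0} = 1
g(8) = mex{0,1} = 2
g(9) = mex{1} = 0
g(10) = mex{1,2} = 0
g(11) = mex{0} = 1
The P-positions (g = 0) in 0..11 are 0, 1, 4, 5, 9, 10.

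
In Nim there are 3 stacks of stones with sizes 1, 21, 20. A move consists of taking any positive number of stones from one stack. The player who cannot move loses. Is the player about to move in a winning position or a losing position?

Losing position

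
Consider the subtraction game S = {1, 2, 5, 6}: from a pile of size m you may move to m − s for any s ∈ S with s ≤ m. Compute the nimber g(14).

Compute g(0), g(1), … for moves {1, 2, 5, 6}:
k:     0  1  2  3  4  5  6  7  8  9 10 11 12 13 14
g(k):  0  1  2  0  1  2  3  0  1  2  0  1  2  3  0
So g(14) = 0.

0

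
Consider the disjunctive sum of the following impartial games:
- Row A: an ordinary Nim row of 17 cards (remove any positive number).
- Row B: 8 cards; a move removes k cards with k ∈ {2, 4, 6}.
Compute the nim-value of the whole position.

Row A is a plain Nim row of size 17, so its Grundy value is 17.
Build the Grundy sequence for row B with g(k) = mex{g(k−s) : s ∈ {2, 4, 6}, s ≤ k}:
k:     0  1  2  3  4  5  6  7  8
g(k):  0  0  1  1  2  2  3  3  0
So g(8) = 0.
The value of a disjunctive sum is the nim-sum of the parts.
Combined value = 17 ⊕ 0 = 17.

17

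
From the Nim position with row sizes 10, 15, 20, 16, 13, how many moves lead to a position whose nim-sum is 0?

Bitwise XOR of the heap sizes:
  01010  (10)
  01111  (15)
  10100  (20)
  10000  (16)
  01101  (13)
  -----
  01100  (12)
The overall nim-sum is X = 12. A row of size p has a winning move iff p XOR X < p (reduce it to p XOR X).
  10: 10 XOR 12 = 6 < 10 — winning move (to 6).
  15: 15 XOR 12 = 3 < 15 — winning move (to 3).
  20: 20 XOR 12 = 24 ≥ 20 — no move.
  16: 16 XOR 12 = 28 ≥ 16 — no move.
  13: 13 XOR 12 = 1 < 13 — winning move (to 1).
That gives 3 winning moves.

3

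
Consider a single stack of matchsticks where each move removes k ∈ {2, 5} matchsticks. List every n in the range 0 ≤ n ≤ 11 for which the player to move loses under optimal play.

Compute g(0), g(1), … for moves {2, 5}:
g(0) = mex{} = 0
g(1) = mex{} = 0
g(2) = mex{0} = 1
g(3) = mex{0} = 1
g(4) = mex{1} = 0
g(5) = mex{0,1} = 2
g(6) = mex{0} = 1
g(7) = mex{1,2} = 0
g(8) = mex{1} = 0
g(9) = mex{0} = 1
g(10) = mex{0,2} = 1
g(11) = mex{1} = 0
The P-positions (g = 0) in 0..11 are 0, 1, 4, 7, 8, 11.

0, 1, 4, 7, 8, 11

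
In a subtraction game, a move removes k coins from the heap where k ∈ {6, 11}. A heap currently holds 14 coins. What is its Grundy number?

Compute g(0), g(1), … for moves {6, 11}:
g(0) = mex{} = 0
g(1) = mex{} = 0
g(2) = mex{} = 0
g(3) = mex{} = 0
g(4) = mex{} = 0
g(5) = mex{} = 0
g(6) = mex{0} = 1
g(7) = mex{0} = 1
g(8) = mex{0} = 1
g(9) = mex{0} = 1
g(10) = mex{0} = 1
g(11) = mex{0} = 1
g(12) = mex{0,1} = 2
g(13) = mex{0,1} = 2
g(14) = mex{0,1} = 2
So g(14) = 2.

2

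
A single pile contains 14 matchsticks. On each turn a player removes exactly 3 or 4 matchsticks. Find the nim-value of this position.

0

Compute g(0), g(1), … for moves {3, 4}:
g(0) = mex{} = 0
g(1) = mex{} = 0
g(2) = mex{} = 0
g(3) = mex{0} = 1
g(4) = mex{0} = 1
g(5) = mex{0} = 1
g(6) = mex{0,1} = 2
g(7) = mex{1} = 0
g(8) = mex{1} = 0
g(9) = mex{1,2} = 0
g(10) = mex{0,2} = 1
g(11) = mex{0} = 1
g(12) = mex{0} = 1
g(13) = mex{0,1} = 2
g(14) = mex{1} = 0
So g(14) = 0.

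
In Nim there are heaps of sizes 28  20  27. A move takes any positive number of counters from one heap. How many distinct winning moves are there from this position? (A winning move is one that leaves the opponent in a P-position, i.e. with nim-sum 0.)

3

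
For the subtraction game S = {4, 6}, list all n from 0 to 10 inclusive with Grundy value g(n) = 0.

0, 1, 2, 3, 10

Build the Grundy sequence with g(k) = mex{g(k−s) : s ∈ {4, 6}, s ≤ k}:
g(0) = mex{} = 0
g(1) = mex{} = 0
g(2) = mex{} = 0
g(3) = mex{} = 0
g(4) = mex{0} = 1
g(5) = mex{0} = 1
g(6) = mex{0} = 1
g(7) = mex{0} = 1
g(8) = mex{0,1} = 2
g(9) = mex{0,1} = 2
g(10) = mex{1} = 0
The P-positions (g = 0) in 0..10 are 0, 1, 2, 3, 10.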